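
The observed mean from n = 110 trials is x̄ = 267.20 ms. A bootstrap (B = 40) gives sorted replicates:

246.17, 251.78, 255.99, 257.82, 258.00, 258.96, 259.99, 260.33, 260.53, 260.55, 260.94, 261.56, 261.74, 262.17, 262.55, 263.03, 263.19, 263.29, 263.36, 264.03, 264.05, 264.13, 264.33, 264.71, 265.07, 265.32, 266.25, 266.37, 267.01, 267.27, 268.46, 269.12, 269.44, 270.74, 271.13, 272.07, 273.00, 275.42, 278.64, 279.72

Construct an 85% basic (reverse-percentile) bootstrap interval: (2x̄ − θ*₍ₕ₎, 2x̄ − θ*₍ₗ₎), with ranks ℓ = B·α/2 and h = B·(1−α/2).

(261.40, 278.41)

Percentile endpoints at ranks 3 and 37: θ*₍3₎ = 255.99, θ*₍37₎ = 273.00.
Basic interval reflects these around x̄:
  lower = 2 × 267.20 − 273.00 = 261.40
  upper = 2 × 267.20 − 255.99 = 278.41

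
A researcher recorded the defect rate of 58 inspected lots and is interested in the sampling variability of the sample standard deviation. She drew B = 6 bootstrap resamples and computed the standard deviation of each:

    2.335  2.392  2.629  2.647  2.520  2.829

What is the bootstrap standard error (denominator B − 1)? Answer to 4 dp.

SE* = 0.1817

Bootstrap SE is the standard deviation of the 6 replicate standard deviations.
Mean of replicates: (2.335 + 2.392 + 2.629 + 2.647 + 2.520 + 2.829) / 6 = 15.35200 / 6 = 2.55867
Sum of squared deviations: (−0.22367)² + (−0.16667)² + (+0.07033)² + (+0.08833)² + (−0.03867)² + (+0.27033)² = 0.16513
Variance = 0.16513 / 5 = 0.03303
SE* = √0.03303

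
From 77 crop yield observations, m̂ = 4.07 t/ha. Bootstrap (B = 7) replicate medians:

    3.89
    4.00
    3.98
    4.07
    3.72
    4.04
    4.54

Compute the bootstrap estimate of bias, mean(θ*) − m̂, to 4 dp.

bias = −0.0357

mean(θ*) = (3.89 + 4.00 + 3.98 + 4.07 + 3.72 + 4.04 + 4.54) / 7 = 4.03429
bias = 4.03429 − 4.07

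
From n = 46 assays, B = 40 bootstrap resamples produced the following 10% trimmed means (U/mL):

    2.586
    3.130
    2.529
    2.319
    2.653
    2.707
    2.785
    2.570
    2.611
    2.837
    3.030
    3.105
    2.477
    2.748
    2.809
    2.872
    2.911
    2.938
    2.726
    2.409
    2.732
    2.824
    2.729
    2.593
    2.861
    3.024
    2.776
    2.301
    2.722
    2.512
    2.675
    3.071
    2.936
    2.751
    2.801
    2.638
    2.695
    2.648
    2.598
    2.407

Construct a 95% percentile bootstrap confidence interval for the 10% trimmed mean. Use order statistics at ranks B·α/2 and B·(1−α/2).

Sorted replicates: 2.301, 2.319, 2.407, 2.409, 2.477, 2.512, 2.529, 2.570, 2.586, 2.593, 2.598, 2.611, 2.638, 2.648, 2.653, 2.675, 2.695, 2.707, 2.722, 2.726, 2.729, 2.732, 2.748, 2.751, 2.776, 2.785, 2.801, 2.809, 2.824, 2.837, 2.861, 2.872, 2.911, 2.936, 2.938, 3.024, 3.030, 3.071, 3.105, 3.130
α = 0.05; lower rank = 40 × 0.025 = 1; upper rank = 40 × 0.975 = 39.
The 1st smallest replicate is 2.301; the 39th is 3.105.

(2.301, 3.105)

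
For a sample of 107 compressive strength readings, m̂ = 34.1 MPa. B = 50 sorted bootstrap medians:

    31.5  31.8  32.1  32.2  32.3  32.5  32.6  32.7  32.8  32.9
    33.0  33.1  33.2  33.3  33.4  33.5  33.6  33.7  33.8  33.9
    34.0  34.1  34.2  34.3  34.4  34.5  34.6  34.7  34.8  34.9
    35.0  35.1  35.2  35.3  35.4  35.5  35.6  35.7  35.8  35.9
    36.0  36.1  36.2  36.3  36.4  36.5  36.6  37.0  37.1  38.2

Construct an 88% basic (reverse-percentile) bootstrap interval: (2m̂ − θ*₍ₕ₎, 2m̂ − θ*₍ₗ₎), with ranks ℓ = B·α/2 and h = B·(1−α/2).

(31.6, 36.1)

Percentile endpoints at ranks 3 and 47: θ*₍3₎ = 32.1, θ*₍47₎ = 36.6.
Basic interval reflects these around m̂:
  lower = 2 × 34.1 − 36.6 = 31.6
  upper = 2 × 34.1 − 32.1 = 36.1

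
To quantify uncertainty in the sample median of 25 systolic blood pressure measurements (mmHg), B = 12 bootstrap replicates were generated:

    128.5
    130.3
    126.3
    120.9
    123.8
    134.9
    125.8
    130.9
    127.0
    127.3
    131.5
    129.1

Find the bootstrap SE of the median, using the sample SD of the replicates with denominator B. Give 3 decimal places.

SE* = 3.562

Bootstrap SE is the standard deviation of the 12 replicate medians.
Mean of replicates: (128.5 + 130.3 + 126.3 + 120.9 + 123.8 + 134.9 + 125.8 + 130.9 + 127.0 + 127.3 + 131.5 + 129.1) / 12 = 1536.3000 / 12 = 128.0250
Sum of squared deviations: (+0.4750)² + (+2.2750)² + (−1.7250)² + (−7.1250)² + (−4.2250)² + (+6.8750)² + (−2.2250)² + (+2.8750)² + (−1.0250)² + (−0.7250)² + (+3.4750)² + (+1.0750)² = 152.2825
Variance = 152.2825 / 12 = 12.6902
SE* = √12.6902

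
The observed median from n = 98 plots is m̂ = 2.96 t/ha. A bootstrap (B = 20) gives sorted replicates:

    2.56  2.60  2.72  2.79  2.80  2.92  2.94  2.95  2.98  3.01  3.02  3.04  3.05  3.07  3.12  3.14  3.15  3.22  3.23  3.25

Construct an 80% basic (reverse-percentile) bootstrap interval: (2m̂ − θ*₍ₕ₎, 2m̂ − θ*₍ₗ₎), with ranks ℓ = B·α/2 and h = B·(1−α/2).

Percentile endpoints at ranks 2 and 18: θ*₍2₎ = 2.60, θ*₍18₎ = 3.22.
Basic interval reflects these around m̂:
  lower = 2 × 2.96 − 3.22 = 2.70
  upper = 2 × 2.96 − 2.60 = 3.32

(2.70, 3.32)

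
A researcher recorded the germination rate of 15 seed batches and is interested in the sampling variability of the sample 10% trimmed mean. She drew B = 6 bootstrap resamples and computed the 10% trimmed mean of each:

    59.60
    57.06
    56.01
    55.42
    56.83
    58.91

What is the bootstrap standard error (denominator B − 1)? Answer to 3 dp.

SE* = 1.635

Bootstrap SE is the standard deviation of the 6 replicate 10% trimmed means.
Mean of replicates: (59.60 + 57.06 + 56.01 + 55.42 + 56.83 + 58.91) / 6 = 343.8300 / 6 = 57.3050
Sum of squared deviations: (+2.2950)² + (−0.2450)² + (−1.2950)² + (−1.8850)² + (−0.4750)² + (+1.6050)² = 13.3589
Variance = 13.3589 / 5 = 2.6718
SE* = √2.6718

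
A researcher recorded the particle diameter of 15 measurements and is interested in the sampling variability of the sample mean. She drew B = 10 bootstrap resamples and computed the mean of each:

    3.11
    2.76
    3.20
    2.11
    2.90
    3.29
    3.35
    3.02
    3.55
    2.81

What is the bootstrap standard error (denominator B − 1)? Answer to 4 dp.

Bootstrap SE is the standard deviation of the 10 replicate means.
Mean of replicates: (3.11 + 2.76 + 3.20 + 2.11 + 2.90 + 3.29 + 3.35 + 3.02 + 3.55 + 2.81) / 10 = 30.10000 / 10 = 3.01000
Sum of squared deviations: (+0.10000)² + (−0.25000)² + (+0.19000)² + (−0.90000)² + (−0.11000)² + (+0.28000)² + (+0.34000)² + (+0.01000)² + (+0.54000)² + (−0.20000)² = 1.45640
Variance = 1.45640 / 9 = 0.16182
SE* = √0.16182

SE* = 0.4023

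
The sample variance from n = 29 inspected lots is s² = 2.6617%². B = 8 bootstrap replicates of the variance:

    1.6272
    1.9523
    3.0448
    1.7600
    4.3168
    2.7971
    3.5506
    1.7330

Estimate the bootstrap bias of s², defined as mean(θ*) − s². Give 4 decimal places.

mean(θ*) = (1.6272 + 1.9523 + 3.0448 + 1.7600 + 4.3168 + 2.7971 + 3.5506 + 1.7330) / 8 = 2.59773
bias = 2.59773 − 2.6617

bias = −0.0640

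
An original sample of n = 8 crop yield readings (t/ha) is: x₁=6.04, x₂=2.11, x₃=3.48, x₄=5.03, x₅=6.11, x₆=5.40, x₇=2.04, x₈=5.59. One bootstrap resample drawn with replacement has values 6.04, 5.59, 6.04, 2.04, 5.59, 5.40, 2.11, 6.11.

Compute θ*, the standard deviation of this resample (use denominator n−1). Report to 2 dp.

θ* = 1.74

Mean = 4.8650; sum of squared deviations = 21.2194
s² = 21.2194 / 7 = 3.0313
s = √3.0313 = 1.74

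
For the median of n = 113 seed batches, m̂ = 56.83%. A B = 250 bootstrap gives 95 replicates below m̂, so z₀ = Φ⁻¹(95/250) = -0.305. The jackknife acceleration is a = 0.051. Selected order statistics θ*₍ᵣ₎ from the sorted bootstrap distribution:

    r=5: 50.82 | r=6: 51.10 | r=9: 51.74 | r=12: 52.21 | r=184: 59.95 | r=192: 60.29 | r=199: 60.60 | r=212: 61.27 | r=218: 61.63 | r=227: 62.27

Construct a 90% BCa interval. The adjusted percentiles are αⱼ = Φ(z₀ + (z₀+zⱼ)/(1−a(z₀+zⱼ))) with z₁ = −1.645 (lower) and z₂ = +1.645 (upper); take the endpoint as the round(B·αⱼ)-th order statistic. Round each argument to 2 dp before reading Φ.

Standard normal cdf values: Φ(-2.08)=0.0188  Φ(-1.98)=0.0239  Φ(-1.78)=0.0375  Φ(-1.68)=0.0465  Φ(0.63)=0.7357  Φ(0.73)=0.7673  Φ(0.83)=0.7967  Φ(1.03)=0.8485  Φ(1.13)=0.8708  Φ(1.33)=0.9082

(50.82, 61.63)

Lower: z₀ + z₁ = -0.305 + (-1.645) = -1.950; 1 − a(z₀+z₁) = 1 − (0.051)(-1.950) = 1.0995; argument = -0.305 + (-1.950)/1.0995 = -2.0786 → -2.08.
α₁ = Φ(-2.08) = 0.0188; rank = round(250 × 0.0188) = 5; θ*₍5₎ = 50.82.
Upper: z₀ + z₂ = 1.340; 1 − a(z₀+z₂) = 0.9317; argument = 1.1333 → 1.13; α₂ = 0.8708; rank = 218; θ*₍218₎ = 61.63.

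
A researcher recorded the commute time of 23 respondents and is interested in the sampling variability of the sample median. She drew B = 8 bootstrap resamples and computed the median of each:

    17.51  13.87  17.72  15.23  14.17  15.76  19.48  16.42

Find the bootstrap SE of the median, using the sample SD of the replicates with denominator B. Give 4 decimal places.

SE* = 1.7846

Bootstrap SE is the standard deviation of the 8 replicate medians.
Mean of replicates: (17.51 + 13.87 + 17.72 + 15.23 + 14.17 + 15.76 + 19.48 + 16.42) / 8 = 130.16000 / 8 = 16.27000
Sum of squared deviations: (+1.24000)² + (−2.40000)² + (+1.45000)² + (−1.04000)² + (−2.10000)² + (−0.51000)² + (+3.21000)² + (+0.15000)² = 25.47840
Variance = 25.47840 / 8 = 3.18480
SE* = √3.18480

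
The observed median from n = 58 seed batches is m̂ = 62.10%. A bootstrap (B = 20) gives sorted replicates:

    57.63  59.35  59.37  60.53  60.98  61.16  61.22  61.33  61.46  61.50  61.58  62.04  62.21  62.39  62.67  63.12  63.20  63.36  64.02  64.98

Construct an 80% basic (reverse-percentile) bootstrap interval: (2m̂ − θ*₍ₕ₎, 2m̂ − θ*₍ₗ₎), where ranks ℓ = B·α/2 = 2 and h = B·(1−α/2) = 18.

Percentile endpoints at ranks 2 and 18: θ*₍2₎ = 59.35, θ*₍18₎ = 63.36.
Basic interval reflects these around m̂:
  lower = 2 × 62.10 − 63.36 = 60.84
  upper = 2 × 62.10 − 59.35 = 64.85

(60.84, 64.85)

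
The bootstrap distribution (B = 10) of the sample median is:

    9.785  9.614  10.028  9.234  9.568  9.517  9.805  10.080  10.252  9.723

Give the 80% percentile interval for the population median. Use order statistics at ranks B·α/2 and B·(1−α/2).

Sorted replicates: 9.234, 9.517, 9.568, 9.614, 9.723, 9.785, 9.805, 10.028, 10.080, 10.252
α = 0.20; lower rank = 10 × 0.100 = 1; upper rank = 10 × 0.900 = 9.
The 1st smallest replicate is 9.234; the 9th is 10.080.

(9.234, 10.080)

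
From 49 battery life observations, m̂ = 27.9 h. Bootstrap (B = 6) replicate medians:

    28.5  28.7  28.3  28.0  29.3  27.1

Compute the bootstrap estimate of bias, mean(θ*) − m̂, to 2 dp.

mean(θ*) = (28.5 + 28.7 + 28.3 + 28.0 + 29.3 + 27.1) / 6 = 28.317
bias = 28.317 − 27.9

bias = +0.42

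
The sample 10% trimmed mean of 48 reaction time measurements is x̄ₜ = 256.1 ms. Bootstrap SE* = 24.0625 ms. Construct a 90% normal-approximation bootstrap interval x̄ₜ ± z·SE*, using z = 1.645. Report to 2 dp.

(216.52, 295.68)

Margin = 1.645 × 24.0625 = 39.583
Interval: 256.1 ± 39.583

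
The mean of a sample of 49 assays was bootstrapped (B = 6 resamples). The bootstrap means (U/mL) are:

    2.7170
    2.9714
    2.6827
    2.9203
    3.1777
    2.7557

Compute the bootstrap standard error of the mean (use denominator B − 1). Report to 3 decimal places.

Bootstrap SE is the standard deviation of the 6 replicate means.
Mean of replicates: (2.7170 + 2.9714 + 2.6827 + 2.9203 + 3.1777 + 2.7557) / 6 = 17.22480 / 6 = 2.87080
Sum of squared deviations: (−0.15380)² + (+0.10060)² + (−0.18810)² + (+0.04950)² + (+0.30690)² + (−0.11510)² = 0.17904
Variance = 0.17904 / 5 = 0.03581
SE* = √0.03581

SE* = 0.189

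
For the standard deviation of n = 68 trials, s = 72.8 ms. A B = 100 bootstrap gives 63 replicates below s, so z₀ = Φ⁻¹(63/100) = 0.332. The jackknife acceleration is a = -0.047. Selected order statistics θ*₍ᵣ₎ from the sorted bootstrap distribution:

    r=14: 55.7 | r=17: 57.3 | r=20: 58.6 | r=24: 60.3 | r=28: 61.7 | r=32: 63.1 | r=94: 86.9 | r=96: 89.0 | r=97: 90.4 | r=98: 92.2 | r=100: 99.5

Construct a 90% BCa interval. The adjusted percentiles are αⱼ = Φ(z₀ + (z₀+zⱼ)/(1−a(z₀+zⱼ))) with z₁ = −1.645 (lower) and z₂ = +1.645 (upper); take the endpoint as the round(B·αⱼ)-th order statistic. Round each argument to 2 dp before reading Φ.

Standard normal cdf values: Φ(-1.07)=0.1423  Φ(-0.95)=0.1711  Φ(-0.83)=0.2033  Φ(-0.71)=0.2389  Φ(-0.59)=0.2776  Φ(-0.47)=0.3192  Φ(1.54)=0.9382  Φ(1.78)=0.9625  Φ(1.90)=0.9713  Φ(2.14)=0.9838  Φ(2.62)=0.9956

(55.7, 92.2)

Lower: z₀ + z₁ = 0.332 + (-1.645) = -1.313; 1 − a(z₀+z₁) = 1 − (-0.047)(-1.313) = 0.9383; argument = 0.332 + (-1.313)/0.9383 = -1.0674 → -1.07.
α₁ = Φ(-1.07) = 0.1423; rank = round(100 × 0.1423) = 14; θ*₍14₎ = 55.7.
Upper: z₀ + z₂ = 1.977; 1 − a(z₀+z₂) = 1.0929; argument = 2.1409 → 2.14; α₂ = 0.9838; rank = 98; θ*₍98₎ = 92.2.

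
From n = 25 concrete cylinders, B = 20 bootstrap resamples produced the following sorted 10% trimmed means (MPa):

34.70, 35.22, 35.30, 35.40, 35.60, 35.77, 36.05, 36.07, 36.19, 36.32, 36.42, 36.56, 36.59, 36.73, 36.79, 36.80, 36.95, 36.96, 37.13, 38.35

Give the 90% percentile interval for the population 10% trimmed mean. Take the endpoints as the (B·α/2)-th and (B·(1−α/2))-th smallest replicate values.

(34.70, 37.13)

α = 0.10; lower rank = 20 × 0.050 = 1; upper rank = 20 × 0.950 = 19.
The 1st smallest replicate is 34.70; the 19th is 37.13.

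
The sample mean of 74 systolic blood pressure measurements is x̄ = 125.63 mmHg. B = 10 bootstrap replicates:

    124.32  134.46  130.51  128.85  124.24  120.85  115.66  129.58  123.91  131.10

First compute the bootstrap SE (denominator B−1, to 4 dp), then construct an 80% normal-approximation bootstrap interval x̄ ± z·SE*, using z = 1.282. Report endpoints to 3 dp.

(118.462, 132.798)

Mean of replicates = 126.3480; sum of squared deviations = 281.3758; SE* = √(281.3758/9) = 5.5914
Margin = 1.282 × 5.5914 = 7.1682
Interval: 125.63 ± 7.1682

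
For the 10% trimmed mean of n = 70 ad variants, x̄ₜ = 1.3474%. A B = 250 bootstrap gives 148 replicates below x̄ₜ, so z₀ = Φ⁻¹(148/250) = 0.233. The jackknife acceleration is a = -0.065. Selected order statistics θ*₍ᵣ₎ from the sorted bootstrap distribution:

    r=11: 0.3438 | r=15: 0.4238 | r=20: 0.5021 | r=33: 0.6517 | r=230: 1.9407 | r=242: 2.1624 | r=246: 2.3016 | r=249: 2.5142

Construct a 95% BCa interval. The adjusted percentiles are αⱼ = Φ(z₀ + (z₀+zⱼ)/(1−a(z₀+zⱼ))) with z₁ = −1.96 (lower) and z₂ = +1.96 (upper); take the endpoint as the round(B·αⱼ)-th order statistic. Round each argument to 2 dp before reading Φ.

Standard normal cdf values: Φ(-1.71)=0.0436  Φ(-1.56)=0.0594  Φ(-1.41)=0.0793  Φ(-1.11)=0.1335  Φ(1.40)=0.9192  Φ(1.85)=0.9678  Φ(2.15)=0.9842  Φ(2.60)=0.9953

(0.3438, 2.3016)

Lower: z₀ + z₁ = 0.233 + (-1.960) = -1.727; 1 − a(z₀+z₁) = 1 − (-0.065)(-1.727) = 0.8877; argument = 0.233 + (-1.727)/0.8877 = -1.7124 → -1.71.
α₁ = Φ(-1.71) = 0.0436; rank = round(250 × 0.0436) = 11; θ*₍11₎ = 0.3438.
Upper: z₀ + z₂ = 2.193; 1 − a(z₀+z₂) = 1.1425; argument = 2.1524 → 2.15; α₂ = 0.9842; rank = 246; θ*₍246₎ = 2.3016.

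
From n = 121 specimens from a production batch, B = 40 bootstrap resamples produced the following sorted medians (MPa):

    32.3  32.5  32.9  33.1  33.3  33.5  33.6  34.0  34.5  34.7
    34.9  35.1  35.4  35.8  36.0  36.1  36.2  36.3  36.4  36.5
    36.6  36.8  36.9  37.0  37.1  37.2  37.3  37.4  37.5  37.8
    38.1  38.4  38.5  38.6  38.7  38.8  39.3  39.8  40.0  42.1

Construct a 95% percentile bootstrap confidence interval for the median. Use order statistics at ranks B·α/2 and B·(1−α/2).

α = 0.05; lower rank = 40 × 0.025 = 1; upper rank = 40 × 0.975 = 39.
The 1st smallest replicate is 32.3; the 39th is 40.0.

(32.3, 40.0)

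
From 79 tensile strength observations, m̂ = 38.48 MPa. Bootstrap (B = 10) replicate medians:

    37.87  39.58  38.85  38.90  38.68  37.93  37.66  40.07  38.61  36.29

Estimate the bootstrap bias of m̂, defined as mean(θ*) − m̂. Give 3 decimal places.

mean(θ*) = (37.87 + 39.58 + 38.85 + 38.90 + 38.68 + 37.93 + 37.66 + 40.07 + 38.61 + 36.29) / 10 = 38.4440
bias = 38.4440 − 38.48

bias = −0.036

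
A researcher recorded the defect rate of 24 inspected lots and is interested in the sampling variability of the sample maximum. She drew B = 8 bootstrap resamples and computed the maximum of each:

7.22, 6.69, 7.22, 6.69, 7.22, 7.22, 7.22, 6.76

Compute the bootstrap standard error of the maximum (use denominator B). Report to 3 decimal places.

Bootstrap SE is the standard deviation of the 8 replicate maximums.
Mean of replicates: (7.22 + 6.69 + 7.22 + 6.69 + 7.22 + 7.22 + 7.22 + 6.76) / 8 = 56.2400 / 8 = 7.0300
Sum of squared deviations: (+0.1900)² + (−0.3400)² + (+0.1900)² + (−0.3400)² + (+0.1900)² + (+0.1900)² + (+0.1900)² + (−0.2700)² = 0.4846
Variance = 0.4846 / 8 = 0.0606
SE* = √0.0606

SE* = 0.246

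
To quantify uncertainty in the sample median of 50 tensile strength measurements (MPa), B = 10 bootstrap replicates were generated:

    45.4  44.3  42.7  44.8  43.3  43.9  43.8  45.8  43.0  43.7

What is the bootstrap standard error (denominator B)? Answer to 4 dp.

SE* = 0.9592

Bootstrap SE is the standard deviation of the 10 replicate medians.
Mean of replicates: (45.4 + 44.3 + 42.7 + 44.8 + 43.3 + 43.9 + 43.8 + 45.8 + 43.0 + 43.7) / 10 = 440.70000 / 10 = 44.07000
Sum of squared deviations: (+1.33000)² + (+0.23000)² + (−1.37000)² + (+0.73000)² + (−0.77000)² + (−0.17000)² + (−0.27000)² + (+1.73000)² + (−1.07000)² + (−0.37000)² = 9.20100
Variance = 9.20100 / 10 = 0.92010
SE* = √0.92010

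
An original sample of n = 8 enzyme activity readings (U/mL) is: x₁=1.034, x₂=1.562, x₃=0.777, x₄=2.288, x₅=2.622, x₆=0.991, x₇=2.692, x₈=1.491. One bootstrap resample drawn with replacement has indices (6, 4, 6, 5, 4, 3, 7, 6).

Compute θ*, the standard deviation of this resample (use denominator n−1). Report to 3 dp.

θ* = 0.835

Resample values: 0.991, 2.288, 0.991, 2.622, 2.288, 0.777, 2.692, 0.991.
Mean = 1.7050; sum of squared deviations = 4.8854
s² = 4.8854 / 7 = 0.6979
s = √0.6979 = 0.835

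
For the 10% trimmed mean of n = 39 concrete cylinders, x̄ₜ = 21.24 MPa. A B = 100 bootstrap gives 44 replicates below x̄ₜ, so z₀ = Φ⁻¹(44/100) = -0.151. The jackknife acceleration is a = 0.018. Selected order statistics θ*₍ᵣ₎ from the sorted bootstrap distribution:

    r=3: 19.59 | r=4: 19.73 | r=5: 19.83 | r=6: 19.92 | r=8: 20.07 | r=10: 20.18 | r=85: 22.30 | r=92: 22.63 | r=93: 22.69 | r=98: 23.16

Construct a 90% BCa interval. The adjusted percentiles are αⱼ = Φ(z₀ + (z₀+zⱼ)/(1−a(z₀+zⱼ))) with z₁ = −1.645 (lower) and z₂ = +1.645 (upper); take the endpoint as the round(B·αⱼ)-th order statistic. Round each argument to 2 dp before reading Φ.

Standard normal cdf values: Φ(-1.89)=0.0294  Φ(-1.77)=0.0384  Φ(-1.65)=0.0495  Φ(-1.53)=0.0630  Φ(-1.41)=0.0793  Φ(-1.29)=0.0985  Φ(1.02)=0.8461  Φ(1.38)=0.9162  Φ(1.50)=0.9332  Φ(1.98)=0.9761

(19.59, 22.63)

Lower: z₀ + z₁ = -0.151 + (-1.645) = -1.796; 1 − a(z₀+z₁) = 1 − (0.018)(-1.796) = 1.0323; argument = -0.151 + (-1.796)/1.0323 = -1.8908 → -1.89.
α₁ = Φ(-1.89) = 0.0294; rank = round(100 × 0.0294) = 3; θ*₍3₎ = 19.59.
Upper: z₀ + z₂ = 1.494; 1 − a(z₀+z₂) = 0.9731; argument = 1.3843 → 1.38; α₂ = 0.9162; rank = 92; θ*₍92₎ = 22.63.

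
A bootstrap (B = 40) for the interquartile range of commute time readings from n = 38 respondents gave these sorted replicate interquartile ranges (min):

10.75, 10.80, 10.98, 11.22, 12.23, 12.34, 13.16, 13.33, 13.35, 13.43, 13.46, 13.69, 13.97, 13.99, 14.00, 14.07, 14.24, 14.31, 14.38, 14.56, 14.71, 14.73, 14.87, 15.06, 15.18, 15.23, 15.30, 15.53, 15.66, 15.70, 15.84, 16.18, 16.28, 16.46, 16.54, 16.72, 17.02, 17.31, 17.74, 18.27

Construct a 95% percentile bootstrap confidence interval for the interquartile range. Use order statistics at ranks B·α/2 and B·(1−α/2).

(10.75, 17.74)

α = 0.05; lower rank = 40 × 0.025 = 1; upper rank = 40 × 0.975 = 39.
The 1st smallest replicate is 10.75; the 39th is 17.74.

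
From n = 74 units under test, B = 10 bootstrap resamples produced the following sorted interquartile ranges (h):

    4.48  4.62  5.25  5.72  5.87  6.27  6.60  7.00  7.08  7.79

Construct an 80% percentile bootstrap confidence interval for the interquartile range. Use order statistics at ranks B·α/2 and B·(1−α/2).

α = 0.20; lower rank = 10 × 0.100 = 1; upper rank = 10 × 0.900 = 9.
The 1st smallest replicate is 4.48; the 9th is 7.08.

(4.48, 7.08)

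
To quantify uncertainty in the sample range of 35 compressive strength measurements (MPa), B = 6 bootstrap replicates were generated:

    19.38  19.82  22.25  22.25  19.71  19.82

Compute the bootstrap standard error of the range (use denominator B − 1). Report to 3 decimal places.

Bootstrap SE is the standard deviation of the 6 replicate ranges.
Mean of replicates: (19.38 + 19.82 + 22.25 + 22.25 + 19.71 + 19.82) / 6 = 123.2300 / 6 = 20.5383
Sum of squared deviations: (−1.1583)² + (−0.7183)² + (+1.7117)² + (+1.7117)² + (−0.8283)² + (−0.7183)² = 8.9195
Variance = 8.9195 / 5 = 1.7839
SE* = √1.7839

SE* = 1.336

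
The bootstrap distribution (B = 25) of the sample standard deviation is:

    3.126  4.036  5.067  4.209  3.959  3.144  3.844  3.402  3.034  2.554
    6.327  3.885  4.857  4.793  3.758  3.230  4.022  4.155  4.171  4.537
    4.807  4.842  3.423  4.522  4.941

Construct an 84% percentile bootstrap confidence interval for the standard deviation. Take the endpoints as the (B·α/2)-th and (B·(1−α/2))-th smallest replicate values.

(3.034, 4.941)

Sorted replicates: 2.554, 3.034, 3.126, 3.144, 3.230, 3.402, 3.423, 3.758, 3.844, 3.885, 3.959, 4.022, 4.036, 4.155, 4.171, 4.209, 4.522, 4.537, 4.793, 4.807, 4.842, 4.857, 4.941, 5.067, 6.327
α = 0.16; lower rank = 25 × 0.080 = 2; upper rank = 25 × 0.920 = 23.
The 2nd smallest replicate is 3.034; the 23rd is 4.941.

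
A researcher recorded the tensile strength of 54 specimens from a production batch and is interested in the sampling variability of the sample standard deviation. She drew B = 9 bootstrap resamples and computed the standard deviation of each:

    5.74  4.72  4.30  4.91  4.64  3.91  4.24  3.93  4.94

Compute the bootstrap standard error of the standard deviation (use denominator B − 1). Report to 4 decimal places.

SE* = 0.5779

Bootstrap SE is the standard deviation of the 9 replicate standard deviations.
Mean of replicates: (5.74 + 4.72 + 4.30 + 4.91 + 4.64 + 3.91 + 4.24 + 3.93 + 4.94) / 9 = 41.33000 / 9 = 4.59222
Sum of squared deviations: (+1.14778)² + (+0.12778)² + (−0.29222)² + (+0.31778)² + (+0.04778)² + (−0.68222)² + (−0.35222)² + (−0.66222)² + (+0.34778)² = 2.67136
Variance = 2.67136 / 8 = 0.33392
SE* = √0.33392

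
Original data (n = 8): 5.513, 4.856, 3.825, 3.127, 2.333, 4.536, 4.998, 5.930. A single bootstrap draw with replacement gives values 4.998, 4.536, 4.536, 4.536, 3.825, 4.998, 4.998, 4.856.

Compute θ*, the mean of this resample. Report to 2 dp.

θ* = 4.66

Mean = (4.998 + 4.536 + 4.536 + 4.536 + 3.825 + 4.998 + 4.998 + 4.856) / 8 = 37.2830 / 8 = 4.66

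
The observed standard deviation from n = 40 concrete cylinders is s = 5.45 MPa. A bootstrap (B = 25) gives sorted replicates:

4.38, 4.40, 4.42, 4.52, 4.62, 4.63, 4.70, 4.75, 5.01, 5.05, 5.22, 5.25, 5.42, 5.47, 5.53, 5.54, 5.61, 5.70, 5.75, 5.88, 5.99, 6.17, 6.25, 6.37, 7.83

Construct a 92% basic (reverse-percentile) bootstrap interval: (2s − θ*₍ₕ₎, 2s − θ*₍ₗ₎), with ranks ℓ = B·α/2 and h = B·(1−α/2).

(4.53, 6.52)

Percentile endpoints at ranks 1 and 24: θ*₍1₎ = 4.38, θ*₍24₎ = 6.37.
Basic interval reflects these around s:
  lower = 2 × 5.45 − 6.37 = 4.53
  upper = 2 × 5.45 − 4.38 = 6.52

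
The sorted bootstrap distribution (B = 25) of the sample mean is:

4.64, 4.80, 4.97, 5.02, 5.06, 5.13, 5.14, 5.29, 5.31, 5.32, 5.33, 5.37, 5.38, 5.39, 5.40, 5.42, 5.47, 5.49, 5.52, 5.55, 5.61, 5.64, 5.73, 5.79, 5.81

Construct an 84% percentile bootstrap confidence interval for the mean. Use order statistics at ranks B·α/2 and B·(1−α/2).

(4.80, 5.73)

α = 0.16; lower rank = 25 × 0.080 = 2; upper rank = 25 × 0.920 = 23.
The 2nd smallest replicate is 4.80; the 23rd is 5.73.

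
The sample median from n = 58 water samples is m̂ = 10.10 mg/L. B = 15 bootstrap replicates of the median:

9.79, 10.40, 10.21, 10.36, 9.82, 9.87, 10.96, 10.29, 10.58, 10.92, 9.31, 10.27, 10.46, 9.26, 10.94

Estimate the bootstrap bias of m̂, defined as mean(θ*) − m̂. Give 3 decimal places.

mean(θ*) = (9.79 + 10.40 + 10.21 + 10.36 + 9.82 + 9.87 + 10.96 + 10.29 + 10.58 + 10.92 + 9.31 + 10.27 + 10.46 + 9.26 + 10.94) / 15 = 10.2293
bias = 10.2293 − 10.10

bias = +0.129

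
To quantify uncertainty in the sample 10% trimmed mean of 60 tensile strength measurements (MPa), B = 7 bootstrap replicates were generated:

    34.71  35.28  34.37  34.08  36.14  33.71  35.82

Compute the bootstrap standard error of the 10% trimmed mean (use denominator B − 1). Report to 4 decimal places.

Bootstrap SE is the standard deviation of the 7 replicate 10% trimmed means.
Mean of replicates: (34.71 + 35.28 + 34.37 + 34.08 + 36.14 + 33.71 + 35.82) / 7 = 244.11000 / 7 = 34.87286
Sum of squared deviations: (−0.16286)² + (+0.40714)² + (−0.50286)² + (−0.79286)² + (+1.26714)² + (−1.16286)² + (+0.94714)² = 4.92874
Variance = 4.92874 / 6 = 0.82146
SE* = √0.82146

SE* = 0.9063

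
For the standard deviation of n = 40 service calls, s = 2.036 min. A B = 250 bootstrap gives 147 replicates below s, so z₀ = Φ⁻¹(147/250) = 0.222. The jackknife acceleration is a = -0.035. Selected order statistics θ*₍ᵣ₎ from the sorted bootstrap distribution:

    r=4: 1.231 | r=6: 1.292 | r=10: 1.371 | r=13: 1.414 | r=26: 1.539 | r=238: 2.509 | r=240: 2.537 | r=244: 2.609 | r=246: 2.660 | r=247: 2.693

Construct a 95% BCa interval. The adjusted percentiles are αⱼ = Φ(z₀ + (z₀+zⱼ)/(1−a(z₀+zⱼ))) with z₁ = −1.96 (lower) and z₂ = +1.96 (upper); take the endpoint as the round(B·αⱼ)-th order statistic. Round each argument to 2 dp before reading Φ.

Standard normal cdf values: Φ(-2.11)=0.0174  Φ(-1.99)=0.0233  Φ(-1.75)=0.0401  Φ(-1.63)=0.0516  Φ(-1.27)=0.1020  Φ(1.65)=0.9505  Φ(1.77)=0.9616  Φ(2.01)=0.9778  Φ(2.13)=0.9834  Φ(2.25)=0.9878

Lower: z₀ + z₁ = 0.222 + (-1.960) = -1.738; 1 − a(z₀+z₁) = 1 − (-0.035)(-1.738) = 0.9392; argument = 0.222 + (-1.738)/0.9392 = -1.6286 → -1.63.
α₁ = Φ(-1.63) = 0.0516; rank = round(250 × 0.0516) = 13; θ*₍13₎ = 1.414.
Upper: z₀ + z₂ = 2.182; 1 − a(z₀+z₂) = 1.0764; argument = 2.2492 → 2.25; α₂ = 0.9878; rank = 247; θ*₍247₎ = 2.693.

(1.414, 2.693)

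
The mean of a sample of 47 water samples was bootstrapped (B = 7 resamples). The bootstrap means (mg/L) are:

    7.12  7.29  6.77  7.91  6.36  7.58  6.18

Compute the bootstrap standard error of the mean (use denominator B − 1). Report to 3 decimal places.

Bootstrap SE is the standard deviation of the 7 replicate means.
Mean of replicates: (7.12 + 7.29 + 6.77 + 7.91 + 6.36 + 7.58 + 6.18) / 7 = 49.2100 / 7 = 7.0300
Sum of squared deviations: (+0.0900)² + (+0.2600)² + (−0.2600)² + (+0.8800)² + (−0.6700)² + (+0.5500)² + (−0.8500)² = 2.3916
Variance = 2.3916 / 6 = 0.3986
SE* = √0.3986

SE* = 0.631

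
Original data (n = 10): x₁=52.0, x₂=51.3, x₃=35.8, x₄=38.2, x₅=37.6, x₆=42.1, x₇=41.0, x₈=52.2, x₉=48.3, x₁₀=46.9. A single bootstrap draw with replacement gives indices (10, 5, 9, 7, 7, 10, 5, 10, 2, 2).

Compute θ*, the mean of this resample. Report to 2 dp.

θ* = 44.88

Resample values: 46.9, 37.6, 48.3, 41.0, 41.0, 46.9, 37.6, 46.9, 51.3, 51.3.
Mean = (46.9 + 37.6 + 48.3 + 41.0 + 41.0 + 46.9 + 37.6 + 46.9 + 51.3 + 51.3) / 10 = 448.80 / 10 = 44.88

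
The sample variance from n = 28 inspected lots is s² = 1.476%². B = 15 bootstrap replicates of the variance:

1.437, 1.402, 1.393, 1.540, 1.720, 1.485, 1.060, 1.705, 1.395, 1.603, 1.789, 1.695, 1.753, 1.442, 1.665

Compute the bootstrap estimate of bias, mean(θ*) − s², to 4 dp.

mean(θ*) = (1.437 + 1.402 + 1.393 + 1.540 + 1.720 + 1.485 + 1.060 + 1.705 + 1.395 + 1.603 + 1.789 + 1.695 + 1.753 + 1.442 + 1.665) / 15 = 1.53893
bias = 1.53893 − 1.476

bias = +0.0629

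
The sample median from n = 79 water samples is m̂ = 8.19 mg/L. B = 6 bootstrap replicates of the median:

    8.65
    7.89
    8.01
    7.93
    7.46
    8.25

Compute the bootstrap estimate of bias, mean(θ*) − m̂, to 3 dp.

bias = −0.158

mean(θ*) = (8.65 + 7.89 + 8.01 + 7.93 + 7.46 + 8.25) / 6 = 8.0317
bias = 8.0317 − 8.19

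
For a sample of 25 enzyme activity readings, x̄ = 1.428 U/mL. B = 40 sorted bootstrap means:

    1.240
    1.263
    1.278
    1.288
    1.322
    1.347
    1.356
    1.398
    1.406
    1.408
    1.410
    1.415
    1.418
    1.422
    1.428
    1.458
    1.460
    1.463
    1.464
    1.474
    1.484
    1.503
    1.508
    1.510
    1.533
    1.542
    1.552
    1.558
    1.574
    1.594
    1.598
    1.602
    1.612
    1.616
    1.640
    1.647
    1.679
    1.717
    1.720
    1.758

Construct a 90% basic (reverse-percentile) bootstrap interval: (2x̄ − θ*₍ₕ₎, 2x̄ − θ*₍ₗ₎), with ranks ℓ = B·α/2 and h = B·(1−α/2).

(1.139, 1.593)

Percentile endpoints at ranks 2 and 38: θ*₍2₎ = 1.263, θ*₍38₎ = 1.717.
Basic interval reflects these around x̄:
  lower = 2 × 1.428 − 1.717 = 1.139
  upper = 2 × 1.428 − 1.263 = 1.593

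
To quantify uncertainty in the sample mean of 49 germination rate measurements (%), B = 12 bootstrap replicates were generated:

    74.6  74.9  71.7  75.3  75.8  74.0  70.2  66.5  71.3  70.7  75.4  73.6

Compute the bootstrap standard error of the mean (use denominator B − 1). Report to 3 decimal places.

Bootstrap SE is the standard deviation of the 12 replicate means.
Mean of replicates: (74.6 + 74.9 + 71.7 + 75.3 + 75.8 + 74.0 + 70.2 + 66.5 + 71.3 + 70.7 + 75.4 + 73.6) / 12 = 874.0000 / 12 = 72.8333
Sum of squared deviations: (+1.7667)² + (+2.0667)² + (−1.1333)² + (+2.4667)² + (+2.9667)² + (+1.1667)² + (−2.6333)² + (−6.3333)² + (−1.5333)² + (−2.1333)² + (+2.5667)² + (+0.7667)² = 86.0467
Variance = 86.0467 / 11 = 7.8224
SE* = √7.8224

SE* = 2.797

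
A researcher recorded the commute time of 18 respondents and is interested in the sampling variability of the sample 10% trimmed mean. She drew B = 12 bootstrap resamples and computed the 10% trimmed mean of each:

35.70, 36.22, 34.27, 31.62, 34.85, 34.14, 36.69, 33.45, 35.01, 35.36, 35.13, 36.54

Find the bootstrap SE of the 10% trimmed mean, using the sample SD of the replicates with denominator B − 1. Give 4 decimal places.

SE* = 1.4266

Bootstrap SE is the standard deviation of the 12 replicate 10% trimmed means.
Mean of replicates: (35.70 + 36.22 + 34.27 + 31.62 + 34.85 + 34.14 + 36.69 + 33.45 + 35.01 + 35.36 + 35.13 + 36.54) / 12 = 418.98000 / 12 = 34.91500
Sum of squared deviations: (+0.78500)² + (+1.30500)² + (−0.64500)² + (−3.29500)² + (−0.06500)² + (−0.77500)² + (+1.77500)² + (−1.46500)² + (+0.09500)² + (+0.44500)² + (+0.21500)² + (+1.62500)² = 22.38790
Variance = 22.38790 / 11 = 2.03526
SE* = √2.03526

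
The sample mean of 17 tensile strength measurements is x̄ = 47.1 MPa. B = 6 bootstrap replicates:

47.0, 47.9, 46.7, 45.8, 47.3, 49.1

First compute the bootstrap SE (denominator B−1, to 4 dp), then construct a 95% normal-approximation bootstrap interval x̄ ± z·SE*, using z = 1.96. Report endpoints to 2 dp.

(44.90, 49.30)

Mean of replicates = 47.3000; sum of squared deviations = 6.3000; SE* = √(6.3000/5) = 1.1225
Margin = 1.96 × 1.1225 = 2.200
Interval: 47.1 ± 2.200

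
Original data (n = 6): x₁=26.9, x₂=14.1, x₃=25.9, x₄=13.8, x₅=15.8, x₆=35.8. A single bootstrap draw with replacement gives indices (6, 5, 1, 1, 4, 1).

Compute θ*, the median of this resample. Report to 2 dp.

Resample values: 35.8, 15.8, 26.9, 26.9, 13.8, 26.9.
Sorted: 13.8, 15.8, 26.9, 26.9, 26.9, 35.8
Median = average of the two middle values = 26.90

θ* = 26.90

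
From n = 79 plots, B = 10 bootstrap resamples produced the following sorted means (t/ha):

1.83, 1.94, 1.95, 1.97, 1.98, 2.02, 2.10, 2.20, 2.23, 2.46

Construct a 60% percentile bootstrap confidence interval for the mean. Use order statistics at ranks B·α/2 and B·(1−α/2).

(1.94, 2.20)

α = 0.40; lower rank = 10 × 0.200 = 2; upper rank = 10 × 0.800 = 8.
The 2nd smallest replicate is 1.94; the 8th is 2.20.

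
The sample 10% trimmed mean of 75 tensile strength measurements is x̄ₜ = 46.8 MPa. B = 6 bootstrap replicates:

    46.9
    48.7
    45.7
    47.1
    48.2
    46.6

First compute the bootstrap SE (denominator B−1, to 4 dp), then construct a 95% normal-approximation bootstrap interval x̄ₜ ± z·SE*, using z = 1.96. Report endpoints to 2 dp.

(44.66, 48.94)

Mean of replicates = 47.2000; sum of squared deviations = 5.9600; SE* = √(5.9600/5) = 1.0918
Margin = 1.96 × 1.0918 = 2.140
Interval: 46.8 ± 2.140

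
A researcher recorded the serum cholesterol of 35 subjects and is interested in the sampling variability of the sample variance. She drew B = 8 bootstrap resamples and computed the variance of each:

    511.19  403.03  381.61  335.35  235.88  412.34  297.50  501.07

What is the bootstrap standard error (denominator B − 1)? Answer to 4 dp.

Bootstrap SE is the standard deviation of the 8 replicate variances.
Mean of replicates: (511.19 + 403.03 + 381.61 + 335.35 + 235.88 + 412.34 + 297.50 + 501.07) / 8 = 3077.97000 / 8 = 384.74625
Sum of squared deviations: (+126.44375)² + (+18.28375)² + (−3.13625)² + (−49.39625)² + (−148.86625)² + (+27.59375)² + (−87.24625)² + (+116.32375)² = 62837.84139
Variance = 62837.84139 / 7 = 8976.83448
SE* = √8976.83448

SE* = 94.7462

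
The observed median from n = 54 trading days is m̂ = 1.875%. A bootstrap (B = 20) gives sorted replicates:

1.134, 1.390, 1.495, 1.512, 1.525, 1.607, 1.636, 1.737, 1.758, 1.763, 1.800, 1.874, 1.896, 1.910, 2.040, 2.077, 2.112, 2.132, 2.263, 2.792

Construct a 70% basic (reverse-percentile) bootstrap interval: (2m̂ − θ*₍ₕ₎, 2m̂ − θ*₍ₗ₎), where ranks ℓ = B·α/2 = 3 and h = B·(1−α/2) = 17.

Percentile endpoints at ranks 3 and 17: θ*₍3₎ = 1.495, θ*₍17₎ = 2.112.
Basic interval reflects these around m̂:
  lower = 2 × 1.875 − 2.112 = 1.638
  upper = 2 × 1.875 − 1.495 = 2.255

(1.638, 2.255)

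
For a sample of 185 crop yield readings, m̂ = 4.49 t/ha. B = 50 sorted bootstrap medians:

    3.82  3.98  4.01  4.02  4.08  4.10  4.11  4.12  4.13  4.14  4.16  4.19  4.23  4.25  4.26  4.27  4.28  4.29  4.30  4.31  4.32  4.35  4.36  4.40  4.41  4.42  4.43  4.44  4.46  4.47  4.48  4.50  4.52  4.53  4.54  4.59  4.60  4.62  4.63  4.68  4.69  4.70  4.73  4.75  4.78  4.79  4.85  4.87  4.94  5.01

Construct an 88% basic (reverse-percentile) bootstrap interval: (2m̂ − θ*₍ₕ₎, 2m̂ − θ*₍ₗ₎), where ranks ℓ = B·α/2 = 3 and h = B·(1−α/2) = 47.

(4.13, 4.97)

Percentile endpoints at ranks 3 and 47: θ*₍3₎ = 4.01, θ*₍47₎ = 4.85.
Basic interval reflects these around m̂:
  lower = 2 × 4.49 − 4.85 = 4.13
  upper = 2 × 4.49 − 4.01 = 4.97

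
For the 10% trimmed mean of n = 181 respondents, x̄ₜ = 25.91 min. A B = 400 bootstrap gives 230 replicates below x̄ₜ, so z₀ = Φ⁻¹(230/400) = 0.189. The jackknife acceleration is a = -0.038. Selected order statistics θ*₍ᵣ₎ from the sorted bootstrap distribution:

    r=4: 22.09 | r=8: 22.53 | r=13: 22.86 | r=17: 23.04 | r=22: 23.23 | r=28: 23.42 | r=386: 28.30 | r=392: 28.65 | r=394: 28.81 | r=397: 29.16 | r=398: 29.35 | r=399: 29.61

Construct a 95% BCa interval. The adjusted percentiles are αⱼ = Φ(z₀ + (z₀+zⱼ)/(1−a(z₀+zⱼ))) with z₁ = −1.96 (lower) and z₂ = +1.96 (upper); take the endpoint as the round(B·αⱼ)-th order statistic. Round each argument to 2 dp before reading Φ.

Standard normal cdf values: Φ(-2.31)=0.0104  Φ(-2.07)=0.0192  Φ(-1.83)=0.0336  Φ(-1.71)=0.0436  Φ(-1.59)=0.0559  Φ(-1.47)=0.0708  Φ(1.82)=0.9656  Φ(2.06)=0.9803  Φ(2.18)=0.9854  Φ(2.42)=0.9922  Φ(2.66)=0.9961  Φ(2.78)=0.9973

Lower: z₀ + z₁ = 0.189 + (-1.960) = -1.771; 1 − a(z₀+z₁) = 1 − (-0.038)(-1.771) = 0.9327; argument = 0.189 + (-1.771)/0.9327 = -1.7098 → -1.71.
α₁ = Φ(-1.71) = 0.0436; rank = round(400 × 0.0436) = 17; θ*₍17₎ = 23.04.
Upper: z₀ + z₂ = 2.149; 1 − a(z₀+z₂) = 1.0817; argument = 2.1758 → 2.18; α₂ = 0.9854; rank = 394; θ*₍394₎ = 28.81.

(23.04, 28.81)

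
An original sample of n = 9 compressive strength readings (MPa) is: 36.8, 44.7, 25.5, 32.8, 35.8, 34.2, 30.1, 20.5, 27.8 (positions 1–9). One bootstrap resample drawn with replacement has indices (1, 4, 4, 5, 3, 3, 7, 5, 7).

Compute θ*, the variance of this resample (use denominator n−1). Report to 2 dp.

Resample values: 36.8, 32.8, 32.8, 35.8, 25.5, 25.5, 30.1, 35.8, 30.1.
Mean = 31.6889; sum of squared deviations = 144.0489
s² = 144.0489 / 8 = 18.0061

θ* = 18.01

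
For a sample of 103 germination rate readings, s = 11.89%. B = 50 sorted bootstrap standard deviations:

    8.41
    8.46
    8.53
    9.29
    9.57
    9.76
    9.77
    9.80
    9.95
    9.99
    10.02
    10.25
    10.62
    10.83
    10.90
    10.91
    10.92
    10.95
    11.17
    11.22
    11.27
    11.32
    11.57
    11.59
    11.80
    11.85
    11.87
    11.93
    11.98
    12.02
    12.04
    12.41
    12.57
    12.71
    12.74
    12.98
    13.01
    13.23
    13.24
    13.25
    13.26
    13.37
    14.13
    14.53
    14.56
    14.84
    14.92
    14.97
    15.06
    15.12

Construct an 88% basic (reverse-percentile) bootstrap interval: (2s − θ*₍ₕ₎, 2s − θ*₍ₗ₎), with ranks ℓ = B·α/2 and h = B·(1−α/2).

(8.86, 15.25)

Percentile endpoints at ranks 3 and 47: θ*₍3₎ = 8.53, θ*₍47₎ = 14.92.
Basic interval reflects these around s:
  lower = 2 × 11.89 − 14.92 = 8.86
  upper = 2 × 11.89 − 8.53 = 15.25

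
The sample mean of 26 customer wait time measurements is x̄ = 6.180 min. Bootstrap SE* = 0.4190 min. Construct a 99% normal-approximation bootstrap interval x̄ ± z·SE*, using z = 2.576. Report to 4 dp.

(5.1007, 7.2593)

Margin = 2.576 × 0.4190 = 1.07934
Interval: 6.180 ± 1.07934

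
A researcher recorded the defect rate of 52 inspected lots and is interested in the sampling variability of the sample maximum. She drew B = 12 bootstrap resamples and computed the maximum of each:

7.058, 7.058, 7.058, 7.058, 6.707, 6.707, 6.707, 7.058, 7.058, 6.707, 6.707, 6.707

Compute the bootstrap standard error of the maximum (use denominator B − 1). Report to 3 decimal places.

Bootstrap SE is the standard deviation of the 12 replicate maximums.
Mean of replicates: (7.058 + 7.058 + 7.058 + 7.058 + 6.707 + 6.707 + 6.707 + 7.058 + 7.058 + 6.707 + 6.707 + 6.707) / 12 = 82.5900 / 12 = 6.8825
Sum of squared deviations: (+0.1755)² + (+0.1755)² + (+0.1755)² + (+0.1755)² + (−0.1755)² + (−0.1755)² + (−0.1755)² + (+0.1755)² + (+0.1755)² + (−0.1755)² + (−0.1755)² + (−0.1755)² = 0.3696
Variance = 0.3696 / 11 = 0.0336
SE* = √0.0336

SE* = 0.183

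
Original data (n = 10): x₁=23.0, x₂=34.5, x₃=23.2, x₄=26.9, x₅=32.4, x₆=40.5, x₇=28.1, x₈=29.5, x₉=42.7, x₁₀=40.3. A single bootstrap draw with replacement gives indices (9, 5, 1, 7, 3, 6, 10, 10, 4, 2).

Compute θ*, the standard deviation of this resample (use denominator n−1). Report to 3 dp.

θ* = 7.575

Resample values: 42.7, 32.4, 23.0, 28.1, 23.2, 40.5, 40.3, 40.3, 26.9, 34.5.
Mean = 33.1900; sum of squared deviations = 516.4290
s² = 516.4290 / 9 = 57.3810
s = √57.3810 = 7.575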